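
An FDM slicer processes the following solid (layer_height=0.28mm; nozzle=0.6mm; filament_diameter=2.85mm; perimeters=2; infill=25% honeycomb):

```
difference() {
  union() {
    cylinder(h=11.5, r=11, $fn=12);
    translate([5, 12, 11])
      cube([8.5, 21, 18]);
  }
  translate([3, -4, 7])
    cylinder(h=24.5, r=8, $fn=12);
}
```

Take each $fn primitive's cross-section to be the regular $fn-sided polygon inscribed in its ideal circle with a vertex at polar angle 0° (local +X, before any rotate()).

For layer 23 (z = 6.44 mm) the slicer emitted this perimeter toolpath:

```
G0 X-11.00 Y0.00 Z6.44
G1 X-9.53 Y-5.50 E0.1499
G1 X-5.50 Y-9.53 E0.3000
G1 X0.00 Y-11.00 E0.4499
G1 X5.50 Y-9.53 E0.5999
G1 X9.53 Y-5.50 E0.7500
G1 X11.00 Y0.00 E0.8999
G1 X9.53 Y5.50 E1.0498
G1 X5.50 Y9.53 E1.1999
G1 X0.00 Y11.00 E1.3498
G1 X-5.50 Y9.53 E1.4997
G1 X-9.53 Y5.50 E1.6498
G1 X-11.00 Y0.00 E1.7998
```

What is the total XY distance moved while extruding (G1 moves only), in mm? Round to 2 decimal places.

68.34 mm

Sum the Euclidean lengths of each G1 segment: total = 68.34 mm.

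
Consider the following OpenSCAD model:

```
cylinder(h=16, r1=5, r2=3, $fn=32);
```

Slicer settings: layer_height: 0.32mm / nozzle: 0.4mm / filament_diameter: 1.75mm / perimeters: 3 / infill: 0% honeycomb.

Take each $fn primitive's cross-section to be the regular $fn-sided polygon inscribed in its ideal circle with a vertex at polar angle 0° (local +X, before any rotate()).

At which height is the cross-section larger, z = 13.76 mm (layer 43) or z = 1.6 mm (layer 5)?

layer 5 (z = 1.6 mm)

Layer 43 (z = 13.76): the cone contributes a regular 32-gon of circumradius 3.280 (interpolated between r1=5 and r2=3 at t=0.860) (area = (32/2)·3.280²·sin(360°/32) = 33.58 mm²). So its area = 33.58 mm². Layer 5 (z = 1.6): the cone contributes a regular 32-gon of circumradius 4.800 (interpolated between r1=5 and r2=3 at t=0.100) (area = (32/2)·4.800²·sin(360°/32) = 71.92 mm²). So its area = 71.92 mm². Layer 5 is larger (71.92 vs 33.58 mm²).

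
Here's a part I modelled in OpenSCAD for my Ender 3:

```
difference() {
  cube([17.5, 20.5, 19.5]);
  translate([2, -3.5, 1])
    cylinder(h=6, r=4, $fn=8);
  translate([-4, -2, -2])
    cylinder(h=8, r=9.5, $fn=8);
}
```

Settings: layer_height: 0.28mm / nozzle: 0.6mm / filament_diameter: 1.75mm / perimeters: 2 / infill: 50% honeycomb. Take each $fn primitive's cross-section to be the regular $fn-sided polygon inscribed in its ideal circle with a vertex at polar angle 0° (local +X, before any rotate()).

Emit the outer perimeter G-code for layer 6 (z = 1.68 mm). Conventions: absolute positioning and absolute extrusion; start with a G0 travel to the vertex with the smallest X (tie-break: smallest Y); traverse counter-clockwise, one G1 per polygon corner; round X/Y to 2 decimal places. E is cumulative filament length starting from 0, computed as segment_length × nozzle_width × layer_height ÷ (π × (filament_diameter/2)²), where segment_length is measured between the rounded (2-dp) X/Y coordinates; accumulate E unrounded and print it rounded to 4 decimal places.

G0 X0.00 Y5.84 Z1.68
G1 X2.72 Y4.72 E0.2055
G1 X4.67 Y0.00 E0.5622
G1 X17.50 Y0.00 E1.4583
G1 X17.50 Y20.50 E2.8901
G1 X0.00 Y20.50 E4.1124
G1 X0.00 Y5.84 E5.1364

At z = 1.68 mm: the cube is present — its section is the full 17.5×20.5 rectangle; the cylinder at (2, -3.5): section is a regular 8-gon, circumradius r=4; the cylinder at (-4, -2): section is a regular 8-gon, circumradius r=9.5; After the difference (first − rest): starting from the 17.5×20.5 cube, the r=4 cylinder at (2, -3.5) partially overlaps it — only the 0.60 mm² overlap (of its 45.25 mm²) is removed, clipping the outline; the r=9.5 cylinder at (-4, -2) partially overlaps it — only the 18.35 mm² overlap (of its 255.27 mm²) is removed, clipping the outline — 1 connected region. The outline is a single polygon with 6 vertices. Extrusion per mm of travel: 0.6 × 0.28 / (π × 0.875²) = 0.069846. Accumulating E over each segment gives final E = 5.1364.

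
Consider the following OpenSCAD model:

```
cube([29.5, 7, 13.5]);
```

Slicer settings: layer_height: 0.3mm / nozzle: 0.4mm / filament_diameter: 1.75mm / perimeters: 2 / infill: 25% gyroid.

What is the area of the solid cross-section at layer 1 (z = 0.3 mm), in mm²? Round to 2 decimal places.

206.50 mm²

At z = 0.3 mm: the cube is present — its section is the full 29.5×7 rectangle (area 206.50 mm²). Overall, the cross-section is a single solid region. Net area = 206.50 mm².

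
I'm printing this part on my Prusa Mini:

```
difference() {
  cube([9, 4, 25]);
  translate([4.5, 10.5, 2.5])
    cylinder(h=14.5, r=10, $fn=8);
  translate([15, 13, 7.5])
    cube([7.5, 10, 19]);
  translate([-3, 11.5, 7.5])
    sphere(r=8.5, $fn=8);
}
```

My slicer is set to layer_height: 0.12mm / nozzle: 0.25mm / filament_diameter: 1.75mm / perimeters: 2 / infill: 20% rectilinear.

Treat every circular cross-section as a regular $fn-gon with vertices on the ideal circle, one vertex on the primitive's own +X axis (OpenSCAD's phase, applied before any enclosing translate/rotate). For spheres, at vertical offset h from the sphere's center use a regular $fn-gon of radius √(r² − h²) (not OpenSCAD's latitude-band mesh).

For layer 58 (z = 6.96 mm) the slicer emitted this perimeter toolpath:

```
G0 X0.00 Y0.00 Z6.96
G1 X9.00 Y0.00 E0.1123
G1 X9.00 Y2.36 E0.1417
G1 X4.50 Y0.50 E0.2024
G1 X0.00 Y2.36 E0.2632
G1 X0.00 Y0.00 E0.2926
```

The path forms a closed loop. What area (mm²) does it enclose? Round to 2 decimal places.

Apply the shoelace formula to the sequence of (X, Y) vertices; enclosed area = 12.87 mm².

12.87 mm²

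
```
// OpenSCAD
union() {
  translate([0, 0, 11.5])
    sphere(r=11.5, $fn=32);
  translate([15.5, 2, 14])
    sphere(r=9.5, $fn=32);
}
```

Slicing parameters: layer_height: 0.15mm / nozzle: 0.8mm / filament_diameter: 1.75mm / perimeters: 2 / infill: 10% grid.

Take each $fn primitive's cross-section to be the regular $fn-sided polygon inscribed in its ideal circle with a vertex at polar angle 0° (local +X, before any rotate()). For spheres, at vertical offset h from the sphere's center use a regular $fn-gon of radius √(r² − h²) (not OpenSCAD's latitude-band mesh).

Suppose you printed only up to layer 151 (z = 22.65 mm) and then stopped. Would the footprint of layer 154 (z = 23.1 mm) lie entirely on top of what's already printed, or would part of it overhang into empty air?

Compare the two slices. At z = 22.65: the r=11.5 sphere slices to a regular 32-gon of circumradius 2.816 (√(r²−h²) with h=11.15 from center) (area = (32/2)·2.816²·sin(360°/32) = 24.75 mm²); the r=9.5 sphere at (15.5, 2) slices to a regular 32-gon of circumradius 3.928 (√(r²−h²) with h=8.65 from center) (area = (32/2)·3.928²·sin(360°/32) = 48.16 mm²); Combining (union): the 2 present regions are separate (no shared area or edge), so areas and boundary lengths simply add and each stays a separate island — area = 72.90 mm². At z = 23.1: the sphere is not intersected at this z (|z−center|=11.600 > r=11.5); the sphere at (15.5, 2): section is a regular 32-gon, circumradius = √(r²−h²) = √(9.5²−9.1²) = 2.728 (area = (32/2)·2.728²·sin(360°/32) = 23.22 mm²); Taking the union: only the r=9.5 sphere at (15.5, 2) is present, so the union is just that shape — area = 23.22 mm². Checking containment: the cross-section at z = 23.1 is a subset of the cross-section at z = 22.65.

entirely on top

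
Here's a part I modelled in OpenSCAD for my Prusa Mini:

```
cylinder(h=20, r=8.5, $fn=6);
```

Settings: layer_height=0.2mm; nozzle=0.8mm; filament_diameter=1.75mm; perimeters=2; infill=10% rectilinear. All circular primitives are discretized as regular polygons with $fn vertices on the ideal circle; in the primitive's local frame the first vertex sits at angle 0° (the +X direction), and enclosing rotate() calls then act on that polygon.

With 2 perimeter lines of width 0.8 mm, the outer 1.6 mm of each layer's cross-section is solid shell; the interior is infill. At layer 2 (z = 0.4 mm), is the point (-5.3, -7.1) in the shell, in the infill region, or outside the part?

outside

At z = 0.4 mm: the cylinder: section is a regular 6-gon, circumradius r=8.5. Overall, the cross-section is a single solid region. The nearest boundary edge runs (-8.50, 0.00)→(-4.25, -7.36); distance from the point to it = 0.78 mm. The point is not inside any of the regions above, so it lies outside the cross-section (0.78 mm from the nearest boundary).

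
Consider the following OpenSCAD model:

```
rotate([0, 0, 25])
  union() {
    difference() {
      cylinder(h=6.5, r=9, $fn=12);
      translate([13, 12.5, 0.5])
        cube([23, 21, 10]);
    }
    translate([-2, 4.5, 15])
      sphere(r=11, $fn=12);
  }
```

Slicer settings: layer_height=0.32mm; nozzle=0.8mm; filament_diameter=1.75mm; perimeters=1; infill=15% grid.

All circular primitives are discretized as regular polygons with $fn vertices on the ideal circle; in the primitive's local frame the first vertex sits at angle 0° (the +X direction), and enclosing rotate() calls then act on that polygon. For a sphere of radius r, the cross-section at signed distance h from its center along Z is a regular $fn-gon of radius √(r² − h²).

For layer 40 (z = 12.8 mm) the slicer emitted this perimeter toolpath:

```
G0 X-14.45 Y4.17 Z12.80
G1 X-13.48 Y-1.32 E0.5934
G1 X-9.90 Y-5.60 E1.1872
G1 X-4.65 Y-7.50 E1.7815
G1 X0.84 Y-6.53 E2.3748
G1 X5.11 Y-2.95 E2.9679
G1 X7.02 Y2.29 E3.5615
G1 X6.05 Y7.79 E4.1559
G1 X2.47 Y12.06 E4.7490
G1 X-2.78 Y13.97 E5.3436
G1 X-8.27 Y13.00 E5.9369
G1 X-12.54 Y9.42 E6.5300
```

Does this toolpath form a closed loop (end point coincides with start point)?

Start point (G0): (-14.45, 4.17). End point (last G1): the path does not return to the start — open.

no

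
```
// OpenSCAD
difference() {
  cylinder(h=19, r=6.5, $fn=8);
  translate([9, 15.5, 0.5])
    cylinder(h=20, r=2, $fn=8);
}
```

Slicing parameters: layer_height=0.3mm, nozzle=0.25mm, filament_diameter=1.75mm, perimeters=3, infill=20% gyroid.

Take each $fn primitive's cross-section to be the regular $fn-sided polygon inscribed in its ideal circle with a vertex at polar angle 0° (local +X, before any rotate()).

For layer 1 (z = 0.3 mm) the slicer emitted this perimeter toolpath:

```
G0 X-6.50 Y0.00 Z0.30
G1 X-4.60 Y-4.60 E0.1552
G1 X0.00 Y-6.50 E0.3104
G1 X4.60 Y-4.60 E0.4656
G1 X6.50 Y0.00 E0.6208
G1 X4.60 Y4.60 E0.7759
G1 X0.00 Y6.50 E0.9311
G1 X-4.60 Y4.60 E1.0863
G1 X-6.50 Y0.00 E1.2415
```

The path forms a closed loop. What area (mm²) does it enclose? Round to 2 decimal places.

Apply the shoelace formula to the sequence of (X, Y) vertices; enclosed area = 119.60 mm².

119.60 mm²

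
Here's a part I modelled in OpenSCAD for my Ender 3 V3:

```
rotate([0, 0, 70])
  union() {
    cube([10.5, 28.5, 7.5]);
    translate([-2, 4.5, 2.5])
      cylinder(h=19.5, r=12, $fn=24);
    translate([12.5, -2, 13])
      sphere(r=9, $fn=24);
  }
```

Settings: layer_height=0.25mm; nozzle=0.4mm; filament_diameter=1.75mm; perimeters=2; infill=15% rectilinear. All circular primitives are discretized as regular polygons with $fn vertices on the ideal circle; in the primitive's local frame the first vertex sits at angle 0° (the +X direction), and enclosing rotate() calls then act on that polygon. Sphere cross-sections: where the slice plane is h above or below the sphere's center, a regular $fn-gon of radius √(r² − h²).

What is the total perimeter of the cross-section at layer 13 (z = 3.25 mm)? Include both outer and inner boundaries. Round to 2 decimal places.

At z = 3.25 mm: the cube is present — its section is the full 10.5×28.5 rectangle (perimeter 78.00 mm); the r=12 cylinder at (-2, 4.5) contributes a regular 24-gon of circumradius 12 (perimeter = 2·24·12.000·sin(180°/24) = 75.18 mm); the sphere at (12.5, -2) is not intersected at this z (|z−center|=9.750 > r=9); Taking the union: the regions partially overlap (shared area 131.47 mm²), so the edge portions inside another operand are dropped and the merged outline is re-measured after clipping — boundary = 106.51 mm; (whole slice rotated 70° about Z — lengths, areas and connectivity unchanged). Overall, the cross-section is a single solid region. Total boundary length (outer) = 106.51 mm.

106.51 mm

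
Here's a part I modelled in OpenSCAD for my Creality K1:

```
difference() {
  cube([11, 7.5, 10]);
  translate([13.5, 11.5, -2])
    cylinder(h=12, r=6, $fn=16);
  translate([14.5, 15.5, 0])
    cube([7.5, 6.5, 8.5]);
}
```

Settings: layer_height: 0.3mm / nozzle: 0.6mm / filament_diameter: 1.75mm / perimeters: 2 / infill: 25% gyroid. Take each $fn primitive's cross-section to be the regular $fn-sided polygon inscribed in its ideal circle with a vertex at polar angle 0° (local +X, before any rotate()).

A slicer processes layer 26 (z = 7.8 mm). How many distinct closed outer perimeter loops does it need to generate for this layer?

1

At z = 7.8 mm: the cube is present — its section is the full 11×7.5 rectangle; the r=6 cylinder at (13.5, 11.5) contributes a regular 16-gon of circumradius 6; the cube at (14.5, 15.5) (footprint 7.5×6.5) is included at this height; Taking the first minus the rest: starting from the 11×7.5 cube, the r=6 cylinder at (13.5, 11.5) partially overlaps it — only the 1.46 mm² overlap (of its 110.21 mm²) is removed, clipping the outline; the 7.5×6.5 cube at (14.5, 15.5) misses the remaining region (no effect) — 1 connected region. The result has 1 disconnected region.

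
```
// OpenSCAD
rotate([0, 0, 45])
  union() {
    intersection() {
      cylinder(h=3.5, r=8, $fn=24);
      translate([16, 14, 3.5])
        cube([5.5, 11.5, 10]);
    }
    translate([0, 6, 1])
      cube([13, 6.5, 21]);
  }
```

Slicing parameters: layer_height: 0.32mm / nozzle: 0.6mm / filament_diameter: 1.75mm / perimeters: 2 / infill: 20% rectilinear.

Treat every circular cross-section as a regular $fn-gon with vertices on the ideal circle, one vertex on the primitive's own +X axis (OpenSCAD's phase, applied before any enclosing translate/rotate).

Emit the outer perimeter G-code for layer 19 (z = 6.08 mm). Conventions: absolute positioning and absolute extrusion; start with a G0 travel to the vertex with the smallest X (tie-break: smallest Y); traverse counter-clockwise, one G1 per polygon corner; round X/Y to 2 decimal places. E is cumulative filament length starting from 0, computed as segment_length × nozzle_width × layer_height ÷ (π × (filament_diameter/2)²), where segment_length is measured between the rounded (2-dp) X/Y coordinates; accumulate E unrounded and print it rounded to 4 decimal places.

G0 X-8.84 Y8.84 Z6.08
G1 X-4.24 Y4.24 E0.5193
G1 X4.95 Y13.44 E1.5573
G1 X0.35 Y18.03 E2.0760
G1 X-8.84 Y8.84 E3.1135

At z = 6.08 mm: the cylinder is not intersected at this z (z outside [0, 3.5]); the cube at (16, 14) (footprint 5.5×11.5) is included at this height; Taking the intersection: at least one operand is absent at this height, so nothing remains; the cube at (0, 6) (footprint 13×6.5) is included at this height; Merging all regions: only the 13×6.5 cube at (0, 6) is present, so the union is just that shape — 1 connected region; (rotated 45° about Z; rotation is an isometry so areas/perimeters/island counts are preserved). The outline is a single polygon with 4 vertices. Extrusion per mm of travel: 0.6 × 0.32 / (π × 0.875²) = 0.079824. Accumulating E over each segment gives final E = 3.1135.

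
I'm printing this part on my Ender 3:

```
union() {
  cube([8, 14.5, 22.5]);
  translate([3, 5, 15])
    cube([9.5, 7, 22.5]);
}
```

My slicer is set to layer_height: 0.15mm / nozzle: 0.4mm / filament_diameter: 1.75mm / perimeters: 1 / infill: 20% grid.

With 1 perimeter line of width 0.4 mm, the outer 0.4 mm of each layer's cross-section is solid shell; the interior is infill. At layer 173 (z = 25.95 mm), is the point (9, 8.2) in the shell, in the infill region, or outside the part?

At z = 25.95 mm: the cube is absent (z outside [0, 22.5]); the cube at (3, 5) is present — its section is the full 9.5×7 rectangle; Combining (union): only the 9.5×7 cube at (3, 5) is present, so the union is just that shape — 1 connected region. Overall, the cross-section is a single solid region. The nearest boundary edge runs (3.00, 5.00)→(12.50, 5.00); distance from the point to it = 3.20 mm. The point is inside the cross-section and 3.20 mm from the nearest boundary — more than the 0.4 mm shell width (1 × 0.4), so it's in the infill interior.

infill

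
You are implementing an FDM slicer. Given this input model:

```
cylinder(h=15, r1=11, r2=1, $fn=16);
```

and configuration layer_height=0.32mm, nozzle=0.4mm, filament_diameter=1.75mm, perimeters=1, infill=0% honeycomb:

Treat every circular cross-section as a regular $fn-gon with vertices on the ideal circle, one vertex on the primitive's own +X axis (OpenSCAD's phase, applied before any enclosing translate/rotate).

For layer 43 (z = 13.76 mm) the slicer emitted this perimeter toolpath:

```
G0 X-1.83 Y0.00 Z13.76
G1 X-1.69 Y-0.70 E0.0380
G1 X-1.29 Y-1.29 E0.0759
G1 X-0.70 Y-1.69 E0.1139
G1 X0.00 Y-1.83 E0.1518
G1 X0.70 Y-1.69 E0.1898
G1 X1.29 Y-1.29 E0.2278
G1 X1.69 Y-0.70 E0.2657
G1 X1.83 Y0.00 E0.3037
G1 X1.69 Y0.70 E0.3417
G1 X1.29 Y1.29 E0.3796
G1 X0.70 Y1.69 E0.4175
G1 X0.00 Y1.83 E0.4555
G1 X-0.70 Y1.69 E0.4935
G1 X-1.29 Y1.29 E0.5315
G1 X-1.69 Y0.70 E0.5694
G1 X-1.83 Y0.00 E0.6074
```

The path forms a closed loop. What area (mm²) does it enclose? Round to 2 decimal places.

Apply the shoelace formula to the sequence of (X, Y) vertices; enclosed area = 10.23 mm².

10.23 mm²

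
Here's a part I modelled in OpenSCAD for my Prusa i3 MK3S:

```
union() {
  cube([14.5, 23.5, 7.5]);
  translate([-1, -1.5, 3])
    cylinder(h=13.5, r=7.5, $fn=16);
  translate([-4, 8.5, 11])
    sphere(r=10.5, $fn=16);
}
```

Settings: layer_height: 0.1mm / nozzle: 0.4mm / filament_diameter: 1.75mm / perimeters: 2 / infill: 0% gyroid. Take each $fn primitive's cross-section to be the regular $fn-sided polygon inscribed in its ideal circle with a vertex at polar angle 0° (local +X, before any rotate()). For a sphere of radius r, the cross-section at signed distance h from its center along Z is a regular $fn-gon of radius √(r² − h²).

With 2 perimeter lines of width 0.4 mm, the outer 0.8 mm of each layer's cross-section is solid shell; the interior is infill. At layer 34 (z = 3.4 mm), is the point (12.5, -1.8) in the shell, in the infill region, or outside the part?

At z = 3.4 mm: the cube (footprint 14.5×23.5) is included at this height; the r=7.5 cylinder at (-1, -1.5) contributes a regular 16-gon of circumradius 7.5; the sphere at (-4, 8.5): section is a regular 16-gon, circumradius = √(r²−h²) = √(10.5²−7.6²) = 7.245; Merging all regions: the regions partially overlap (shared area 76.74 mm²), so overlapping operands fuse into one piece — 1 connected region. Overall, the cross-section is a single solid region. The nearest boundary edge runs (14.50, 0.00)→(6.20, 0.00); distance from the point to it = 1.80 mm. The point is not inside any of the regions above, so it lies outside the cross-section (1.80 mm from the nearest boundary).

outside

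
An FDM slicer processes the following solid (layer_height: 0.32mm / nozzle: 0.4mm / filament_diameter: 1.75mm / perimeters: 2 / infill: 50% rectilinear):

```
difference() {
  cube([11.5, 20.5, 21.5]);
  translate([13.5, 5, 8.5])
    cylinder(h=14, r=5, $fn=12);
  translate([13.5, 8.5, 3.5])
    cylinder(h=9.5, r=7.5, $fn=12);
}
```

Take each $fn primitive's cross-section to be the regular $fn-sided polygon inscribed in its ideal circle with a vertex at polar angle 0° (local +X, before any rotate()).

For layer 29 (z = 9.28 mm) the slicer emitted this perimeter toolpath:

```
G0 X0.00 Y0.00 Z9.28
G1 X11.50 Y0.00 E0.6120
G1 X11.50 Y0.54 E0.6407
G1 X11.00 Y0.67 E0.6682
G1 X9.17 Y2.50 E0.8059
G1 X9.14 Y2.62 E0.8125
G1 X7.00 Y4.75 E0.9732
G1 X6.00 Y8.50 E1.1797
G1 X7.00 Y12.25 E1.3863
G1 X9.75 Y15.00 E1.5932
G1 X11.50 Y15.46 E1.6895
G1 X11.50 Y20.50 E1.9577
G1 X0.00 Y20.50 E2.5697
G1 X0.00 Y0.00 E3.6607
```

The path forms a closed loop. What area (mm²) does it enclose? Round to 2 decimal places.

179.04 mm²

Apply the shoelace formula to the sequence of (X, Y) vertices; enclosed area = 179.04 mm².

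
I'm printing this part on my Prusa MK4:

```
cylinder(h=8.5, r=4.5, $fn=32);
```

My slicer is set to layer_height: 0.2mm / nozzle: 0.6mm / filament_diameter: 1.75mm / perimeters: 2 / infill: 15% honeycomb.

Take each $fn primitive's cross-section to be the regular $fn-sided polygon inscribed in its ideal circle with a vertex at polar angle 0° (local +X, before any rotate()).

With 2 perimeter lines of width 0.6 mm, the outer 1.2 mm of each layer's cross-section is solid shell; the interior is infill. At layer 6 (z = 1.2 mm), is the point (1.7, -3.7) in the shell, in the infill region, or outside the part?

At z = 1.2 mm: the r=4.5 cylinder gives a regular 32-gon of circumradius 4.5 (constant along its height). Overall, the cross-section is a single solid region. The nearest boundary edge runs (1.72, -4.16)→(2.50, -3.74); distance from the point to it = 0.41 mm. The point is inside the cross-section, 0.41 mm from the nearest boundary — within the 1.2 mm shell band (2 × 0.6).

shell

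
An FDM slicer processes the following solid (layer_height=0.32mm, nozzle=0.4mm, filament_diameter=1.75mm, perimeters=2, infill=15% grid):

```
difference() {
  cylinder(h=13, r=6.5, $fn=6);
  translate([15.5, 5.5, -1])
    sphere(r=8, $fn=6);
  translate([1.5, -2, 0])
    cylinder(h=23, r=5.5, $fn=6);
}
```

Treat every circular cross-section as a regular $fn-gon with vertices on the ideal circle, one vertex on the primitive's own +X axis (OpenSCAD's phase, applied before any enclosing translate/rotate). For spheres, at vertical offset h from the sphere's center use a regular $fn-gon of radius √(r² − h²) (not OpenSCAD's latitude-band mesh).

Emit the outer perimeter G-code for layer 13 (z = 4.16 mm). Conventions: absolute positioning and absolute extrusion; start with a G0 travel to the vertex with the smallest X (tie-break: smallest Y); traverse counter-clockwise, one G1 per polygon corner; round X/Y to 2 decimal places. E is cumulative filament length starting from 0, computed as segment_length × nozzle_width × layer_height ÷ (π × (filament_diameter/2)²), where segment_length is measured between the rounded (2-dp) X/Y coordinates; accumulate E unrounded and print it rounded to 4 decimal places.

G0 X-6.50 Y0.00 Z4.16
G1 X-3.25 Y-5.63 E0.3459
G1 X-1.90 Y-5.63 E0.4178
G1 X-4.00 Y-2.00 E0.6410
G1 X-1.25 Y2.76 E0.9335
G1 X4.25 Y2.76 E1.2262
G1 X6.17 Y-0.57 E1.4307
G1 X6.50 Y0.00 E1.4658
G1 X3.25 Y5.63 E1.8117
G1 X-3.25 Y5.63 E2.1576
G1 X-6.50 Y0.00 E2.5036

At z = 4.16 mm: the cylinder: section is a regular 6-gon, circumradius r=6.5; the r=8 sphere at (15.5, 5.5) slices to a regular 6-gon of circumradius 6.113 (√(r²−h²) with h=5.16 from center); the r=5.5 cylinder at (1.5, -2) gives a regular 6-gon of circumradius 5.5 (constant along its height); After the difference (first − rest): starting from the r=6.5 cylinder, the r=8 sphere at (15.5, 5.5) misses the remaining region (no effect); the r=5.5 cylinder at (1.5, -2) partially overlaps it — only the 64.42 mm² overlap (of its 78.59 mm²) is removed, clipping the outline — 1 connected region. The outline is a single polygon with 10 vertices. Extrusion per mm of travel: 0.4 × 0.32 / (π × 0.875²) = 0.053216. Accumulating E over each segment gives final E = 2.5036.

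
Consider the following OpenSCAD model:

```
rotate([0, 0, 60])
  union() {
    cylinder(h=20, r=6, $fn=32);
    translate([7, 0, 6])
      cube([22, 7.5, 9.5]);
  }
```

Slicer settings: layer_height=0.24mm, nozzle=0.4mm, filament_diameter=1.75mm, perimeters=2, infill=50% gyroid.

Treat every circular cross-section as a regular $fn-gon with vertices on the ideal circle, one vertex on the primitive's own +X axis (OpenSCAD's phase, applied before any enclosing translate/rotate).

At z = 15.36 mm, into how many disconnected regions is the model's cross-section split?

At z = 15.36 mm: the cylinder: section is a regular 32-gon, circumradius r=6; the cube at (7, 0) (footprint 22×7.5) is included at this height; Combining (union): the 2 present regions are separate (no shared area or edge), so areas and boundary lengths simply add and each stays a separate island — 2 connected regions; (rotated 60° about Z; rotation is an isometry so areas/perimeters/island counts are preserved). The result has 2 disconnected regions.

2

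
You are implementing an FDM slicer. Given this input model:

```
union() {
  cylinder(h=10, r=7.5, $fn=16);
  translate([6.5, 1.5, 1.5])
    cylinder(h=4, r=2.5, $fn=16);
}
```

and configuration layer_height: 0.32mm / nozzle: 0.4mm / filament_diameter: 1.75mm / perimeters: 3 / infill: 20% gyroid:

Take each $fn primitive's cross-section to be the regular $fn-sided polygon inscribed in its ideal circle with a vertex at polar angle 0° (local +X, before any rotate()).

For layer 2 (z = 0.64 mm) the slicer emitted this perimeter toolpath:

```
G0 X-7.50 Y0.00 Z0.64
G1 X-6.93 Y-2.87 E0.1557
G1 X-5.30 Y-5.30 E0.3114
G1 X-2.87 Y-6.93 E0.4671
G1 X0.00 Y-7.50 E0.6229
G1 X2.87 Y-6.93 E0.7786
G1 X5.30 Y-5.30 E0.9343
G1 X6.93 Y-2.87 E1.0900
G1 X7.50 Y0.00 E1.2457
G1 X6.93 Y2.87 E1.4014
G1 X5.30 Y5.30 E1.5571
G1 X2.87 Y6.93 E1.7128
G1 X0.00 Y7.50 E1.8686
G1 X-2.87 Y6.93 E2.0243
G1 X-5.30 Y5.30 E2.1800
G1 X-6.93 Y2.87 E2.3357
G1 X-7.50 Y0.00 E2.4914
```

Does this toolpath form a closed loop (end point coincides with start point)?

yes

Start point (G0): (-7.50, 0.00). End point (last G1): the path returns to the start — closed.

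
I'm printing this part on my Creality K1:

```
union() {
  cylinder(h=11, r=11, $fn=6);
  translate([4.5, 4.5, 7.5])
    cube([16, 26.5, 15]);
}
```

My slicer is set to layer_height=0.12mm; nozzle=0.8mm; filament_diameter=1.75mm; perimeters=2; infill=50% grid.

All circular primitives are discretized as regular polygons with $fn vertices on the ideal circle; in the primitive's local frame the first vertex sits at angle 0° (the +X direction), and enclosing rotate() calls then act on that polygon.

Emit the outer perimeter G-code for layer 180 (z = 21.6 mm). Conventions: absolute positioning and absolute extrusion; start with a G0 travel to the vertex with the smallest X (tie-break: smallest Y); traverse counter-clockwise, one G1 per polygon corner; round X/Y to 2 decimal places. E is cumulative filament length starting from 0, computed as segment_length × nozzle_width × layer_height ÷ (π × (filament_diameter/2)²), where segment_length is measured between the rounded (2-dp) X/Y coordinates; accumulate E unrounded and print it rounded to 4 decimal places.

At z = 21.6 mm: the cylinder does not reach this height (z outside [0, 11]); the cube at (4.5, 4.5) (footprint 16×26.5) is included at this height; Combining (union): only the 16×26.5 cube at (4.5, 4.5) is present, so the union is just that shape — 1 connected region. The outline is a single polygon with 4 vertices. Extrusion per mm of travel: 0.8 × 0.12 / (π × 0.875²) = 0.039912. Accumulating E over each segment gives final E = 3.3925.

G0 X4.50 Y4.50 Z21.60
G1 X20.50 Y4.50 E0.6386
G1 X20.50 Y31.00 E1.6963
G1 X4.50 Y31.00 E2.3349
G1 X4.50 Y4.50 E3.3925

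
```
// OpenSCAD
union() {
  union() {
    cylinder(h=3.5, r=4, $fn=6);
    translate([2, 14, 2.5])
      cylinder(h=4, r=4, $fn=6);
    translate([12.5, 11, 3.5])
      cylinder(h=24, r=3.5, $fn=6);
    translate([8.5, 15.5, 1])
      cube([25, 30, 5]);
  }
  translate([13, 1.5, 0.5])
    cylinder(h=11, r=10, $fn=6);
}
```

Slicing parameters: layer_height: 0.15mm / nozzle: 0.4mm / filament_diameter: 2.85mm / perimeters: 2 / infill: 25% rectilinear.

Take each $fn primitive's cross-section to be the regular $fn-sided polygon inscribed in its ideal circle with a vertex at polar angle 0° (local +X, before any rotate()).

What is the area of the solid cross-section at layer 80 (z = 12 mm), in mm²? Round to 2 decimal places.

At z = 12 mm: the cylinder is not intersected at this z (z outside [0, 3.5]); the cylinder at (2, 14) is not intersected at this z (z outside [2.5, 6.5]); the cylinder at (12.5, 11): section is a regular 6-gon, circumradius r=3.5 (area = (6/2)·3.500²·sin(360°/6) = 31.83 mm²); the cube at (8.5, 15.5) is not intersected at this z (z outside [1, 6]); Taking the union: only the r=3.5 cylinder at (12.5, 11) is present, so the union is just that shape — area = 31.83 mm²; the cylinder at (13, 1.5) is absent (z outside [0.5, 11.5]); Combining (union): only the result so far is present, so the union is just that shape — area = 31.83 mm². Overall, the cross-section is a single solid region. Net area = 31.83 mm².

31.83 mm²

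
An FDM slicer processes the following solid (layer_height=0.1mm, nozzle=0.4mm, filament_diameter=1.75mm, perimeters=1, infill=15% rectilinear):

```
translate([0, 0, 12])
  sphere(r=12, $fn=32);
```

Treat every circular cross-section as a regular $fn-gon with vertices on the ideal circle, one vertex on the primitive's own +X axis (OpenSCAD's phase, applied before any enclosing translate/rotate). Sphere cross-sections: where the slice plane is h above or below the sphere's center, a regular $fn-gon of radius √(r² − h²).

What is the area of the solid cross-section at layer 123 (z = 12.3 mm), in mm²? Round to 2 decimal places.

At z = 12.3 mm: the r=12 sphere slices to a regular 32-gon of circumradius 11.996 (√(r²−h²) with h=0.3 from center) (area = (32/2)·11.996²·sin(360°/32) = 449.21 mm²). Overall, the cross-section is a single solid region. Net area = 449.21 mm².

449.21 mm²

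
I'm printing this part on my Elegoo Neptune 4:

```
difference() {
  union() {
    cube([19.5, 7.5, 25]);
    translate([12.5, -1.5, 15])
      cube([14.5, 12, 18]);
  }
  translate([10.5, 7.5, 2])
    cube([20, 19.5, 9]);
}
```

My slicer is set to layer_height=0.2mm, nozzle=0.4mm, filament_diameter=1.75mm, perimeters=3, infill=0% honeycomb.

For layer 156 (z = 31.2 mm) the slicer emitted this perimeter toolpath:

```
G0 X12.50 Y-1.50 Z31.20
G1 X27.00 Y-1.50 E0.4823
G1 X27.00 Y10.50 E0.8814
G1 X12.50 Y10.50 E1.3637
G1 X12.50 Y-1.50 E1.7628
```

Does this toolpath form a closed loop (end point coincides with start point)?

yes

Start point (G0): (12.50, -1.50). End point (last G1): the path returns to the start — closed.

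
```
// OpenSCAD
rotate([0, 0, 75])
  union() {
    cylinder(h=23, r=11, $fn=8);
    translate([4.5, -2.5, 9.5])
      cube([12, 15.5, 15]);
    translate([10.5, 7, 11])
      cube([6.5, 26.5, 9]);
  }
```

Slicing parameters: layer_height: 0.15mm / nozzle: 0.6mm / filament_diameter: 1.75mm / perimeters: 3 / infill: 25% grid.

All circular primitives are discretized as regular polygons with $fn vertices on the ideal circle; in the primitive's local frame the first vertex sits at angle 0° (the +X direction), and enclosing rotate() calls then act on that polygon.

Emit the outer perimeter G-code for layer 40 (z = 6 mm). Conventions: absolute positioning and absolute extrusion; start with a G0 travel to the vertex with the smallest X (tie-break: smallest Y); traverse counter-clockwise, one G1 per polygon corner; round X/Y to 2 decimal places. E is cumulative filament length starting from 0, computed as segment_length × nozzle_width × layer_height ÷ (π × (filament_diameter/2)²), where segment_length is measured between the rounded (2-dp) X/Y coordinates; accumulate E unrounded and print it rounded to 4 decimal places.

At z = 6 mm: the cylinder: section is a regular 8-gon, circumradius r=11; the cube at (4.5, -2.5) is not intersected at this z (z outside [9.5, 24.5]); the cube at (10.5, 7) is absent (z outside [11, 20]); Merging all regions: only the r=11 cylinder is present, so the union is just that shape — 1 connected region; (rotated 75° about Z; rotation is an isometry so areas/perimeters/island counts are preserved). The outline is a single polygon with 8 vertices. Extrusion per mm of travel: 0.6 × 0.15 / (π × 0.875²) = 0.037418. Accumulating E over each segment gives final E = 2.5212.

G0 X-10.63 Y2.85 Z6.00
G1 X-9.53 Y-5.50 E0.3151
G1 X-2.85 Y-10.63 E0.6303
G1 X5.50 Y-9.53 E0.9454
G1 X10.63 Y-2.85 E1.2606
G1 X9.53 Y5.50 E1.5757
G1 X2.85 Y10.63 E1.8909
G1 X-5.50 Y9.53 E2.2060
G1 X-10.63 Y2.85 E2.5212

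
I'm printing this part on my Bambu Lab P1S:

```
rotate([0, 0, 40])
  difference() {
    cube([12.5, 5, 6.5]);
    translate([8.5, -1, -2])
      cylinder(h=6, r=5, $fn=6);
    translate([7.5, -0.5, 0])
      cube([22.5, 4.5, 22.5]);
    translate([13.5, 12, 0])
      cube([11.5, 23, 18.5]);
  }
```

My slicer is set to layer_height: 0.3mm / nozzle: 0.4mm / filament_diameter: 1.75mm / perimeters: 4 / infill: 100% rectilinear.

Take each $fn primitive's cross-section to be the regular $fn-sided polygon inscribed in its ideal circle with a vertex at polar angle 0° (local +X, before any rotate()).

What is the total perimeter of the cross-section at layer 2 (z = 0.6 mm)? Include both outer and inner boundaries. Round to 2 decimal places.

At z = 0.6 mm: the 12.5×5 cube contributes its full rectangle (perimeter 35.00 mm); the cylinder at (8.5, -1): section is a regular 6-gon, circumradius r=5 (perimeter = 2·6·5.000·sin(180°/6) = 30.00 mm); the cube at (7.5, -0.5) is present — its section is the full 22.5×4.5 rectangle (perimeter 54.00 mm); the 11.5×23 cube at (13.5, 12) contributes its full rectangle (perimeter 69.00 mm); Subtracting the remaining from the first: starting from the 12.5×5 cube, the r=5 cylinder at (8.5, -1) partially overlaps it — only the 22.90 mm² overlap (of its 64.95 mm²) is removed, clipping the outline; the 22.5×4.5 cube at (7.5, -0.5) partially overlaps it — only the 5.30 mm² overlap (of its 101.25 mm²) is removed, clipping the outline; the 11.5×23 cube at (13.5, 12) misses the remaining region (no effect) — boundary = 33.59 mm; (rotated 40° about Z; rotation is an isometry so areas/perimeters/island counts are preserved). Overall, the cross-section is a single solid region. Total boundary length (outer) = 33.59 mm.

33.59 mm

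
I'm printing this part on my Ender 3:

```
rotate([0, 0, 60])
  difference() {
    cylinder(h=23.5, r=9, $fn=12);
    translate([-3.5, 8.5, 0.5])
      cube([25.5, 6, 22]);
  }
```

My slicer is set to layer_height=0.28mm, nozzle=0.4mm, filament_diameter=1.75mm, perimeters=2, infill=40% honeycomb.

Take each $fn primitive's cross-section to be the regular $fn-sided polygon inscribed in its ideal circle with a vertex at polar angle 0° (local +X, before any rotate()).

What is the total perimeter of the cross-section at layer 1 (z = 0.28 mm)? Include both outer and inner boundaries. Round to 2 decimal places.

55.90 mm

At z = 0.28 mm: the r=9 cylinder gives a regular 12-gon of circumradius 9 (constant along its height) (perimeter = 2·12·9.000·sin(180°/12) = 55.90 mm); the cube at (-3.5, 8.5) is not intersected at this z (z outside [0.5, 22.5]); After the difference (first − rest): none of the subtracted shapes is present at this height, so the r=9 cylinder is unchanged — boundary = 55.90 mm; (rotated 60° about Z; rotation is an isometry so areas/perimeters/island counts are preserved). Overall, the cross-section is a single solid region. Total boundary length (outer) = 55.90 mm.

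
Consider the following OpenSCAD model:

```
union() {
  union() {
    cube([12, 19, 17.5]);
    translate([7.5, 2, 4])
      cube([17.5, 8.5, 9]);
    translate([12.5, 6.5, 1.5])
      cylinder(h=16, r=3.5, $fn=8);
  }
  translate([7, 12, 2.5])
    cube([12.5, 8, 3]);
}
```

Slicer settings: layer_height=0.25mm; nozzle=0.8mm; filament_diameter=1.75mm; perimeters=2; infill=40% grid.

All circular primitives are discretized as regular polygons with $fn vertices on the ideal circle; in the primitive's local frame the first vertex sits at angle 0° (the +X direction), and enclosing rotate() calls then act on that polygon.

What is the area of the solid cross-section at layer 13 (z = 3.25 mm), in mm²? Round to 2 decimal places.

313.72 mm²

At z = 3.25 mm: the 12×19 cube contributes its full rectangle (area 228.00 mm²); the cube at (7.5, 2) does not reach this height (z outside [4, 13]); the r=3.5 cylinder at (12.5, 6.5) contributes a regular 8-gon of circumradius 3.5 (area = (8/2)·3.500²·sin(360°/8) = 34.65 mm²); Combining (union): the regions partially overlap — summed areas 262.65 mm² minus the doubly-counted overlap 13.93 mm² gives 248.72 mm² — area = 248.72 mm²; the cube at (7, 12) is present — its section is the full 12.5×8 rectangle (area 100.00 mm²); Combining (union): the regions partially overlap — summed areas 348.72 mm² minus the doubly-counted overlap 35.00 mm² gives 313.72 mm² — area = 313.72 mm². Overall, the cross-section is a single solid region. Net area = 313.72 mm².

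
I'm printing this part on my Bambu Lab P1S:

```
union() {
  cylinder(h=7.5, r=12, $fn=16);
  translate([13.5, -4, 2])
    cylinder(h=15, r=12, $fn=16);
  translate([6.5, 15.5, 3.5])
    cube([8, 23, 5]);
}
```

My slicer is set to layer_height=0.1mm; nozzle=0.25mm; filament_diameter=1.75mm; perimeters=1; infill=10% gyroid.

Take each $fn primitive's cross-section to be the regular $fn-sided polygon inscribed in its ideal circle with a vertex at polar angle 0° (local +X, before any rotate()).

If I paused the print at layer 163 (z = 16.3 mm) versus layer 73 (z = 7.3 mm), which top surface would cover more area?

layer 73 (z = 7.3 mm)

Layer 163 (z = 16.3): the cylinder is not intersected at this z (z outside [0, 7.5]); the r=12 cylinder at (13.5, -4) contributes a regular 16-gon of circumradius 12 (area = (16/2)·12.000²·sin(360°/16) = 440.85 mm²); the cube at (6.5, 15.5) is absent (z outside [3.5, 8.5]); Taking the union: only the r=12 cylinder at (13.5, -4) is present, so the union is just that shape — area = 440.85 mm². So its area = 440.85 mm². Layer 73 (z = 7.3): the r=12 cylinder contributes a regular 16-gon of circumradius 12 (area = (16/2)·12.000²·sin(360°/16) = 440.85 mm²); the cylinder at (13.5, -4): section is a regular 16-gon, circumradius r=12 (area = (16/2)·12.000²·sin(360°/16) = 440.85 mm²); the cube at (6.5, 15.5) (footprint 8×23) is included at this height (area 184.00 mm²); Taking the union: the regions partially overlap — summed areas 1065.70 mm² minus the doubly-counted overlap 128.11 mm² gives 937.59 mm² — area = 937.59 mm². So its area = 937.59 mm². Layer 73 is larger (937.59 vs 440.85 mm²).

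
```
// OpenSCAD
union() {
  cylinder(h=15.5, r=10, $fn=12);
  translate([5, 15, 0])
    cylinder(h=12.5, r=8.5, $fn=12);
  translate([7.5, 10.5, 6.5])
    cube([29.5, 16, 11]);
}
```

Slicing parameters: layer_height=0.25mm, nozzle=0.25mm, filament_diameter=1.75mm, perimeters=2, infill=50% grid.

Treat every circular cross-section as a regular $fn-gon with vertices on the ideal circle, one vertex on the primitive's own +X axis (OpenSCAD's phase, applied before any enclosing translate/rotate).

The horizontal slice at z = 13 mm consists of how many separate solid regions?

At z = 13 mm: the r=10 cylinder contributes a regular 12-gon of circumradius 10; the cylinder at (5, 15) is not intersected at this z (z outside [0, 12.5]); the 29.5×16 cube at (7.5, 10.5) contributes its full rectangle; Taking the union: the 2 present regions are separate (no shared area or edge), so areas and boundary lengths simply add and each stays a separate island — 2 connected regions. The result has 2 disconnected regions.

2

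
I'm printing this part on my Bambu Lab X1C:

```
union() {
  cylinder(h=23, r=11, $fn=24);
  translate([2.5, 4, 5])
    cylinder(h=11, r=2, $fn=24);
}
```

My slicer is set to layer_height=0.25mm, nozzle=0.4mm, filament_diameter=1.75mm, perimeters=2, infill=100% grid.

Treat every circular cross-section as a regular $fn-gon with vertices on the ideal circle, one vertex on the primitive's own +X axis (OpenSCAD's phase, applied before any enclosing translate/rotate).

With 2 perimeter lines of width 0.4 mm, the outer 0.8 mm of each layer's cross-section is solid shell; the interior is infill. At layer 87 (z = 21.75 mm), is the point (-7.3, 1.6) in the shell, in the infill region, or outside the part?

infill

At z = 21.75 mm: the r=11 cylinder gives a regular 24-gon of circumradius 11 (constant along its height); the cylinder at (2.5, 4) does not reach this height (z outside [5, 16]); Combining (union): only the r=11 cylinder is present, so the union is just that shape — 1 connected region. Overall, the cross-section is a single solid region. The nearest boundary edge runs (-10.63, 2.85)→(-11.00, 0.00); distance from the point to it = 3.46 mm. The point is inside the cross-section and 3.46 mm from the nearest boundary — more than the 0.8 mm shell width (2 × 0.4), so it's in the infill interior.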